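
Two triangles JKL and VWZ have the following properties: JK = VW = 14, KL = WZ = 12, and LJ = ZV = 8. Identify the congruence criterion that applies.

The given information provides:
JK = VW = 14, KL = WZ = 12, and LJ = ZV = 8
This matches the SSS congruence theorem.
All three pairs of corresponding sides are equal (Side-Side-Side).

SSS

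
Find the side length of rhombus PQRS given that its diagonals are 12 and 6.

Half-diagonals are 6 and 3. side = sqrt(6^2 + 3^2) = sqrt(45) = 3*sqrt(5)

3*sqrt(5)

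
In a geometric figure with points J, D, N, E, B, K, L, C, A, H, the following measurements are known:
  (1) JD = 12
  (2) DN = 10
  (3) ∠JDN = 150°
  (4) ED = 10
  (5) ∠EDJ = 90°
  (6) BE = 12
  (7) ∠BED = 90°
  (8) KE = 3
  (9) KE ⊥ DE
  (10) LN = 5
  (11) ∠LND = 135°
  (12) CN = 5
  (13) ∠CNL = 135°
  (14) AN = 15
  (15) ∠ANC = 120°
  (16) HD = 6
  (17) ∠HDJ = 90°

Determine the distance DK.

Step 1: By the law of cosines on triangle DEK: DK² = 10² + 3² − 2·10·3·cos(90°) = 109, so DK = √109.

Therefore, the length of DK = √109.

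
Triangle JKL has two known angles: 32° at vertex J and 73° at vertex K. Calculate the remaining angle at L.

By the triangle angle sum property, the three interior angles of any triangle add up to 180°.
We know angle J = 32° and angle K = 73°, so their sum is 105°.
Therefore angle L = 180° - 105° = 75°.

75 degrees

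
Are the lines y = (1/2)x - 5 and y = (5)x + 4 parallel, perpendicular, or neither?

Slope of line 1: m1 = 1/2
Slope of line 2: m2 = 5
For parallel lines we need equal slopes: 1/2 != 5.
For perpendicular lines we need m1*m2 = -1: (1/2)(5) = 5/2 != -1.
Since neither condition holds, the lines are neither parallel nor perpendicular.

Neither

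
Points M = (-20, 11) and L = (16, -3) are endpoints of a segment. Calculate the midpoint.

M = ((x₁ + x₂)/2, (y₁ + y₂)/2)
= ((-20 + 16)/2, (11 + -3)/2)
= (-4/2, 8/2) = (-2, 4)

(-2, 4)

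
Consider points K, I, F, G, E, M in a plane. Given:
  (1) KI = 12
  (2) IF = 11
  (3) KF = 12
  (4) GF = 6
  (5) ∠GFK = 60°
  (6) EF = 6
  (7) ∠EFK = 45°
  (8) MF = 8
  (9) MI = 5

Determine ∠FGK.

Step 1: By the law of cosines on triangle GFK: GK² = 6² + 12² − 2·6·12·cos(60°) = 108, so GK = 6·√3.
Step 2: By the inverse law of cosines on triangle FGK: cos(∠FGK) = (6² + (6·√3)² − 12²) / (2·6·6·√3) = 0/124.71 = 0, so ∠FGK = 90°.

Therefore, the measure of angle ∠FGK = 90°.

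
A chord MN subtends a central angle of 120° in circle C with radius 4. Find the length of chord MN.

Chord length = 2r sin(θ/2)
= 2 × 4 × sin(120°/2)
= 2 × 4 × sin(60°)
= 4*sqrt(3)

4*sqrt(3)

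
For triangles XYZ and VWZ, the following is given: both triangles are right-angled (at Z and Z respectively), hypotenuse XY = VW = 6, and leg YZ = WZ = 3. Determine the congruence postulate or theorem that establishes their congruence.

Consider the given information: both triangles are right-angled (at Z and Z respectively), hypotenuse XY = VW = 6, and leg YZ = WZ = 3
This is not SAS or AAS: SAS requires two sides and the included angle between them. AAS requires two angles and a non-included side.
The correct criterion is HL. The hypotenuse and one leg of two right triangles are equal (Hypotenuse-Leg).

HL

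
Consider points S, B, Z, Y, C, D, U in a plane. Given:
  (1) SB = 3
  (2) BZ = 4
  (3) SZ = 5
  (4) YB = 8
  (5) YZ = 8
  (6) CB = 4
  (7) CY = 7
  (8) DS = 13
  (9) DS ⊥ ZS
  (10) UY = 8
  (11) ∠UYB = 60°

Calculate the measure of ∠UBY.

Step 1: By the law of cosines on triangle BYU: BU² = 8² + 8² − 2·8·8·cos(60°) = 64, so BU = 8.
Step 2: By the inverse law of cosines on triangle UBY: cos(∠UBY) = (8² + 8² − 8²) / (2·8·8) = 64/128 = 0.5, so ∠UBY = 60°.

Therefore, the measure of angle ∠UBY = 60°.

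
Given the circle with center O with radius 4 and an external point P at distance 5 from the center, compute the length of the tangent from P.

The tangent, radius, and line from the external point to the center form a right triangle.
The right angle is where the tangent meets the radius.
By the Pythagorean theorem: tangent² + 4² = 5²
tangent² = 25 - 16 = 9
tangent = 3

3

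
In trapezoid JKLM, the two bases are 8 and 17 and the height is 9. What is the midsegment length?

The midsegment (median) of a trapezoid connects the midpoints of the non-parallel sides.
Its length is the average of the two bases: (8 + 17) / 2 = 25/2.

25/2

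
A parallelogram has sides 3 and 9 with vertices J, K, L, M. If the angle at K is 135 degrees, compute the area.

Area = a * b * sin(theta)
Area = 3 * 9 * sin(135 degrees)
Area = 27 * sqrt(2)/2
Area = 27*sqrt(2)/2

27*sqrt(2)/2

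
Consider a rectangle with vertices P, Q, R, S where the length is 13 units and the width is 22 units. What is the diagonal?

A rectangle's diagonal splits it into two right triangles, with the diagonal as the hypotenuse.
By the Pythagorean theorem, d^2 = 13^2 + 22^2 = 653.
Therefore d = sqrt(653).

sqrt(653)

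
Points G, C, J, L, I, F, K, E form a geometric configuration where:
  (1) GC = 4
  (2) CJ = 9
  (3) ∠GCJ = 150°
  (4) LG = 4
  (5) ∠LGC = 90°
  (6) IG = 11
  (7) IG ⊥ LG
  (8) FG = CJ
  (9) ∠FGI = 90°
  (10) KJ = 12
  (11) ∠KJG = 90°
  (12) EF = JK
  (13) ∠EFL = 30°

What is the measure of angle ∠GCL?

Step 1: By the law of cosines on triangle CGL: CL² = 4² + 4² − 2·4·4·cos(90°) = 32, so CL = 4·√2.
Step 2: By the inverse law of cosines on triangle GCL: cos(∠GCL) = (4² + (4·√2)² − 4²) / (2·4·4·√2) = 32/45.25 = 0.7071, so ∠GCL = 45°.

Therefore, the measure of angle ∠GCL = 45°.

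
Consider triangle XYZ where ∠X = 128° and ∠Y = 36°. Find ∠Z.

The interior angles sum to 180°: angle Z = 180 - 128 - 36 = 16°.
The triangle is obtuse (angles 128°, 36°, 16°).

16 degrees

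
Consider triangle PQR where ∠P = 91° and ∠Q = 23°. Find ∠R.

angle R = 180 - 91 - 23 = 66 degrees.

66 degrees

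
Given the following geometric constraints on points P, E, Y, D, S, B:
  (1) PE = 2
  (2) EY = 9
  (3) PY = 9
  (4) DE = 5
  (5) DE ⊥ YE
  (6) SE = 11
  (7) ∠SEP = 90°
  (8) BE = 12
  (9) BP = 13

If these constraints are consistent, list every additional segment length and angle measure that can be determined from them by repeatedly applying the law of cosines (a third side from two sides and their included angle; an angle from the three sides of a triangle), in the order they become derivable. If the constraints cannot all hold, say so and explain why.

The constraints are consistent. Derivable facts, in order:
After 1 step:
- PS = 5·√5
- YD = √106
- ∠BEP = 115.94°
- ∠BPE = 56.1°
- ∠EBP = 7.95°
- ∠EPY = 83.62°
- ∠EYP = 12.76°
- ∠PEY = 83.62°
After 2 steps:
- ∠DYE = 29.05°
- ∠EDY = 60.95°
- ∠EPS = 79.7°
- ∠ESP = 10.3°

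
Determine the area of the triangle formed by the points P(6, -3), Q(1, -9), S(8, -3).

Shoelace: Area = (1/2)|6(-9--3) + 1(-3--3) + 8(-3--9)| = (1/2)(12) = 6

6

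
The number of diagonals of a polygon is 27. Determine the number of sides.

Using d = n(n - 3)/2, we solve 27 = n(n - 3)/2.
So n(n - 3) = 54.
Testing n = 9: 9 * 6 = 54 = 54. Correct.
The polygon has 9 sides.

9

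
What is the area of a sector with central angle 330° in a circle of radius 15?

Sector area = π(15²)(11/12) = 825*pi/4

825*pi/4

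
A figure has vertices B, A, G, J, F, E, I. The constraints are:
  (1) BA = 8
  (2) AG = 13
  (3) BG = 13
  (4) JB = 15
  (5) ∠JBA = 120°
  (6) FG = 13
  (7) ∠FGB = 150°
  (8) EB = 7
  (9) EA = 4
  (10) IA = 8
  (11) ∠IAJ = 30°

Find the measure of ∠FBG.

Step 1: By the law of cosines on triangle BGF: BF² = 13² + 13² − 2·13·13·cos(150°) = 630.72, so BF ≈ 25.11.
Step 2: By the inverse law of cosines on triangle FBG: cos(∠FBG) = (25.11² + 13² − 13²) / (2·25.11·13) = 630.72/652.97 = 0.9659, so ∠FBG = 15°.

Therefore, the measure of angle ∠FBG = 15°.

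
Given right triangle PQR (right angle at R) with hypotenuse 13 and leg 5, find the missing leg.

Rearranging the Pythagorean theorem to solve for the unknown leg:
leg^2 = hypotenuse^2 - known_leg^2 = 169 - 25 = 144
leg = sqrt(144) = 12.

12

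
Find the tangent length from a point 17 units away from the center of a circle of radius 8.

The tangent, radius, and line from the external point to the center form a right triangle.
The right angle is where the tangent meets the radius.
By the Pythagorean theorem: tangent² + 8² = 17²
tangent² = 289 - 64 = 225
tangent = 15

15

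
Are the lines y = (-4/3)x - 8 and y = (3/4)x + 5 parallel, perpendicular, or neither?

Slope of line 1: m1 = -4/3
Slope of line 2: m2 = 3/4
Two lines are perpendicular when the product of their slopes is -1 (negative reciprocals).
m1 * m2 = (-4/3) * (3/4) = -1, confirming perpendicularity.

Perpendicular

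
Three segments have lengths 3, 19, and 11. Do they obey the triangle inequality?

Check the triangle inequality: 3 + 11 = 14 ≤ 19.
Since the sum of two sides does not exceed the third, no triangle can be formed.

No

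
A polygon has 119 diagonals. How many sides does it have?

Using d = n(n - 3)/2, we solve 119 = n(n - 3)/2.
So n(n - 3) = 238.
Testing n = 17: 17 * 14 = 238 = 238. Correct.
The polygon has 17 sides.

17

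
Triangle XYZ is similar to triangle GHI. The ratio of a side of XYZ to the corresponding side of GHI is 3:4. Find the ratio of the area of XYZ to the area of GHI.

Area ratio = (side ratio)^2 = (3/4)^2 = 9:16.

9:16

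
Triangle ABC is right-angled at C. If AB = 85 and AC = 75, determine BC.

Rearranging the Pythagorean theorem to solve for the unknown leg:
leg^2 = hypotenuse^2 - known_leg^2 = 7225 - 5625 = 1600
leg = sqrt(1600) = 40.

40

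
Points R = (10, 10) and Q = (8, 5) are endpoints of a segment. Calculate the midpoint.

M = ((x₁ + x₂)/2, (y₁ + y₂)/2)
= ((10 + 8)/2, (10 + 5)/2)
= (18/2, 15/2) = (9, 15/2)

(9, 15/2)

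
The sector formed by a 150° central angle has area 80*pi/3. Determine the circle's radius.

Sector area A = πr² × θ/360, so r² = 360A / (πθ).
r² = 360 × 80*pi/3 / (π × 150)
r² = 64
r = 8

8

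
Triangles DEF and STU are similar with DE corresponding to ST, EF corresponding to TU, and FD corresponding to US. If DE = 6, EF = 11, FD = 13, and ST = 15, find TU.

Since the triangles are similar, the ratio of corresponding sides is constant.
Scale factor k = ST / DE = 15 / 6 = 5/2
TU = k * EF = 5/2 * 11 = 55/2

55/2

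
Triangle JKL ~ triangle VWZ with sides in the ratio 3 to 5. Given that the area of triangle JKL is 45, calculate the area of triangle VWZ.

For similar figures, the area ratio equals the square of the side ratio.
Side ratio (JKL to VWZ) = 3:5, so area ratio = 3^2:5^2 = 9:25.
If the area of JKL is 45, then the area of VWZ = 45 * (25/9) = 125.

125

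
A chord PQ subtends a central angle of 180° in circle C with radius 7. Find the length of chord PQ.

Chord length = 2r sin(θ/2)
= 2 × 7 × sin(180°/2)
= 2 × 7 × sin(90°)
= 14

14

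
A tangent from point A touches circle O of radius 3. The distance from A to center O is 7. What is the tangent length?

The tangent, radius, and line from the external point to the center form a right triangle.
The right angle is where the tangent meets the radius.
By the Pythagorean theorem: tangent² + 3² = 7²
tangent² = 49 - 9 = 40
tangent = 2*sqrt(10)

2*sqrt(10)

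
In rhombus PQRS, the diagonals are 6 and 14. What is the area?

The diagonals of a rhombus divide it into four right triangles.
Each triangle has legs 6/ 2 = 3 and 14/2 = 7, so each has area (1/2)*3*7 = 21/2.
Four such triangles give total area = (d1 * d2) / 2 = 42.

42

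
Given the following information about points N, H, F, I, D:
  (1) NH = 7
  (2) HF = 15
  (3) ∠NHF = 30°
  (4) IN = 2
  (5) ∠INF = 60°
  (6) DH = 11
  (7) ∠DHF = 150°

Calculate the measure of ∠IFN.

Step 1: By the law of cosines on triangle FHN: FN² = 15² + 7² − 2·15·7·cos(30°) = 92.13, so FN ≈ 9.6.
Step 2: By the law of cosines on triangle FNI: FI² = 9.6² + 2² − 2·9.6·2·cos(60°) = 76.94, so FI ≈ 8.77.
Step 3: By the inverse law of cosines on triangle IFN: cos(∠IFN) = (8.77² + 9.6² − 2²) / (2·8.77·9.6) = 165.07/168.39 = 0.9803, so ∠IFN = 11.39°.

Therefore, the measure of angle ∠IFN = 11.39°.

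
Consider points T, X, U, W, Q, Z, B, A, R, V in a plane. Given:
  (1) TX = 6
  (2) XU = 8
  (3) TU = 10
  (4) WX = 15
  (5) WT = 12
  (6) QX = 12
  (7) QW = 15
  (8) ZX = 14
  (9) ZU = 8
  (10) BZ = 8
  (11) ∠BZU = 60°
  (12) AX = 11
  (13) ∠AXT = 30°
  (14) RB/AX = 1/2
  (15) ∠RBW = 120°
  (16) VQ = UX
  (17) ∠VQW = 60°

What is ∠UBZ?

Step 1: By the law of cosines on triangle BZU: BU² = 8² + 8² − 2·8·8·cos(60°) = 64, so BU = 8.
Step 2: By the inverse law of cosines on triangle UBZ: cos(∠UBZ) = (8² + 8² − 8²) / (2·8·8) = 64/128 = 0.5, so ∠UBZ = 60°.

Therefore, the measure of angle ∠UBZ = 60°.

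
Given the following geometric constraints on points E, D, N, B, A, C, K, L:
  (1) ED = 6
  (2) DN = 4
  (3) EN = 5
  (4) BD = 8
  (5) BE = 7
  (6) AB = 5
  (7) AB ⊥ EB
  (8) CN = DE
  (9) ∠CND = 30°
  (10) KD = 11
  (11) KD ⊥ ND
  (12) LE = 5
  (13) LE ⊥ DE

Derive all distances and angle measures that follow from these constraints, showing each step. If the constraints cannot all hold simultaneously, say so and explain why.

The constraints are consistent.

From the given relations:
  CN = DE = 6

Step 1: From EB = 7, BA = 5, and ∠EBA = 90°, by the law of cosines:
  EA² = EB² + BA² - 2·EB·BA·cos(90°) = 49 + 25 - 0 = 74
  EA = √74

Step 2: From DN = 4, NC = 6, and ∠DNC = 30°, by the law of cosines:
  DC² = DN² + NC² - 2·DN·NC·cos(30°) = 16 + 36 - 41.57 = 10.43
  DC ≈ 3.23

Step 3: From DE = 6, EL = 5, and ∠DEL = 90°, by the law of cosines:
  DL² = DE² + EL² - 2·DE·EL·cos(90°) = 36 + 25 - 0 = 61
  DL = √61

Step 4: From ND = 4, DK = 11, and ∠NDK = 90°, by the law of cosines:
  NK² = ND² + DK² - 2·ND·DK·cos(90°) = 16 + 121 - 0 = 137
  NK = √137

Step 5: From EB = 7, ED = 6, BD = 8, by the inverse law of cosines:
  cos(∠BED) = (EB² + ED² - BD²) / (2·EB·ED)
  ∠BED = 75.52°

Step 6: From ED = 6, EN = 5, DN = 4, by the inverse law of cosines:
  cos(∠DEN) = (ED² + EN² - DN²) / (2·ED·EN)
  ∠DEN = 41.41°

Step 7: From DB = 8, DE = 6, BE = 7, by the inverse law of cosines:
  cos(∠BDE) = (DB² + DE² - BE²) / (2·DB·DE)
  ∠BDE = 57.91°

Step 8: From DE = 6, DN = 4, EN = 5, by the inverse law of cosines:
  cos(∠EDN) = (DE² + DN² - EN²) / (2·DE·DN)
  ∠EDN = 55.77°

Step 9: From ND = 4, NE = 5, DE = 6, by the inverse law of cosines:
  cos(∠DNE) = (ND² + NE² - DE²) / (2·ND·NE)
  ∠DNE = 82.82°

Step 10: From BD = 8, BE = 7, DE = 6, by the inverse law of cosines:
  cos(∠DBE) = (BD² + BE² - DE²) / (2·BD·BE)
  ∠DBE = 46.57°

Step 11: From EA = √74, EB = 7, AB = 5, by the inverse law of cosines:
  cos(∠AEB) = (EA² + EB² - AB²) / (2·EA·EB)
  ∠AEB = 35.54°

Step 12: From DC = 3.23, DN = 4, CN = 6, by the inverse law of cosines:
  cos(∠CDN) = (DC² + DN² - CN²) / (2·DC·DN)
  ∠CDN = 111.74°

Step 13: From DE = 6, DL = √61, EL = 5, by the inverse law of cosines:
  cos(∠EDL) = (DE² + DL² - EL²) / (2·DE·DL)
  ∠EDL = 39.81°

Step 14: From ND = 4, NK = √137, DK = 11, by the inverse law of cosines:
  cos(∠DNK) = (ND² + NK² - DK²) / (2·ND·NK)
  ∠DNK = 70.02°

Step 15: From AB = 5, AE = √74, BE = 7, by the inverse law of cosines:
  cos(∠BAE) = (AB² + AE² - BE²) / (2·AB·AE)
  ∠BAE = 54.46°

Step 16: From CD = 3.23, CN = 6, DN = 4, by the inverse law of cosines:
  cos(∠DCN) = (CD² + CN² - DN²) / (2·CD·CN)
  ∠DCN = 38.26°

Step 17: From KD = 11, KN = √137, DN = 4, by the inverse law of cosines:
  cos(∠DKN) = (KD² + KN² - DN²) / (2·KD·KN)
  ∠DKN = 19.98°

Step 18: From LD = √61, LE = 5, DE = 6, by the inverse law of cosines:
  cos(∠DLE) = (LD² + LE² - DE²) / (2·LD·LE)
  ∠DLE = 50.19°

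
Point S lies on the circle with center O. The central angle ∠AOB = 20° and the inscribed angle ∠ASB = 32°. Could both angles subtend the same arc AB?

By the inscribed angle theorem, the inscribed angle for a central angle of 20° should be 20° / 2 = 10°.
The given inscribed angle is 32°, which does not equal 10°.
Therefore, no, they do not correspond to the same arc.

No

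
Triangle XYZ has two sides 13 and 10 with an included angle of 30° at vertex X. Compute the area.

When two sides and the included angle are known, the area formula is (1/2)ab sin(C).
The height from one side to the opposite vertex is 10 sin(30°) = 5.
Area = (1/2) * 13 * 5 = 65/2.

65/2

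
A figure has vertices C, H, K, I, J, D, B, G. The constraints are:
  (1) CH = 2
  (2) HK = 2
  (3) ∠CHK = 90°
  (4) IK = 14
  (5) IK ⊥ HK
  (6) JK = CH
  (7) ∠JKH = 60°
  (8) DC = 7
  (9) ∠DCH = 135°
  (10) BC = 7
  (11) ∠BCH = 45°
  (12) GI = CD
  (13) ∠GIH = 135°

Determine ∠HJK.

From the given relations: JK = CH = 2.
Step 1: By the law of cosines on triangle JKH: JH² = 2² + 2² − 2·2·2·cos(60°) = 4, so JH = 2.
Step 2: By the inverse law of cosines on triangle HJK: cos(∠HJK) = (2² + 2² − 2²) / (2·2·2) = 4/8 = 0.5, so ∠HJK = 60°.

Therefore, the measure of angle ∠HJK = 60°.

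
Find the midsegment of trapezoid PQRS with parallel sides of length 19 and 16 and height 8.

The midsegment of a trapezoid = (base1 + base2) / 2
midsegment = (19 + 16) / 2
midsegment = 35 / 2
midsegment = 35/2

35/2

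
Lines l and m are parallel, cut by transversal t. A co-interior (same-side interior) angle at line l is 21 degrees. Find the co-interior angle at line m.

Co-interior angles (same-side interior) formed by parallel lines and a transversal are supplementary (sum to 180 degrees).
The given angle is 21 degrees.
The co-interior angle = 180 - 21 = 159 degrees.

159 degrees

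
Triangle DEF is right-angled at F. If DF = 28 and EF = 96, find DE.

By the Pythagorean theorem: DE^2 = DF^2 + EF^2
DE^2 = 28^2 + 96^2 = 784 + 9216 = 10000
DE = sqrt(10000) = 100

100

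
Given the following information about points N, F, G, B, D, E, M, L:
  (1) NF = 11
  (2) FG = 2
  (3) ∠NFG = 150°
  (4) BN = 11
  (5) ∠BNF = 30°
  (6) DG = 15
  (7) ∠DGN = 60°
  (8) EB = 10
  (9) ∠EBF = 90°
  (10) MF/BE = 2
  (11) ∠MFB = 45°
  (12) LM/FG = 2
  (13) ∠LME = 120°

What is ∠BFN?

Step 1: By the law of cosines on triangle FNB: FB² = 11² + 11² − 2·11·11·cos(30°) = 32.42, so FB ≈ 5.69.
Step 2: By the inverse law of cosines on triangle BFN: cos(∠BFN) = (5.69² + 11² − 11²) / (2·5.69·11) = 32.42/125.27 = 0.2588, so ∠BFN = 75°.

Therefore, the measure of angle ∠BFN = 75°.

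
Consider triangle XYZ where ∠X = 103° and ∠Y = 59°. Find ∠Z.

angle Z = 180 - 103 - 59 = 18 degrees.

18 degrees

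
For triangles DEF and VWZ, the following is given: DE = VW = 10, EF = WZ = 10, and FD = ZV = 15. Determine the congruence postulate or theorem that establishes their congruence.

Consider the given information: DE = VW = 10, EF = WZ = 10, and FD = ZV = 15
This is not AAS or HL: AAS requires two angles and a non-included side. HL only applies to right triangles with matching hypotenuse and leg.
The correct criterion is SSS. All three pairs of corresponding sides are equal (Side-Side-Side).

SSS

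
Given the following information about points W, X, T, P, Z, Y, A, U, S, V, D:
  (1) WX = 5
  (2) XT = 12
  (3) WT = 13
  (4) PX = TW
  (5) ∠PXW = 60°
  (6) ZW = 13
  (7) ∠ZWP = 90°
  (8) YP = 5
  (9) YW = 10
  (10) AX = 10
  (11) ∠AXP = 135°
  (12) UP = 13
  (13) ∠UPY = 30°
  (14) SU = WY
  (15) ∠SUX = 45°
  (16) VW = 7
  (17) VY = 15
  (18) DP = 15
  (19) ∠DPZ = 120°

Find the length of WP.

From the given relations: PX = TW = 13.
Step 1: By the law of cosines on triangle WXP: WP² = 5² + 13² − 2·5·13·cos(60°) = 129, so WP = √129.

Therefore, the length of WP = √129.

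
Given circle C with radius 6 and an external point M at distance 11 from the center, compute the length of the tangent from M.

Let T be the point of tangency. Then CT ⊥ MT (radius ⊥ tangent).
In right triangle CTM: CM² = CT² + MT²
11² = 6² + MT²
MT² = 85, MT = sqrt(85)

sqrt(85)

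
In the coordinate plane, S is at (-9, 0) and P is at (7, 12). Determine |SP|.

d = sqrt((7 - -9)^2 + (12 - 0)^2)
d = sqrt(16^2 + 12^2)
d = sqrt(256 + 144)
d = sqrt(400) = 20

20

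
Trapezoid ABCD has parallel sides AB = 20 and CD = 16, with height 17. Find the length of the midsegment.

midsegment = (20 + 16) / 2 = 36 / 2 = 18

18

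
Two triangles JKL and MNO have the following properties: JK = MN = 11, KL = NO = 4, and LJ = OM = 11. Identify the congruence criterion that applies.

The given information provides:
JK = MN = 11, KL = NO = 4, and LJ = OM = 11
This matches the SSS congruence theorem.
All three pairs of corresponding sides are equal (Side-Side-Side).

SSS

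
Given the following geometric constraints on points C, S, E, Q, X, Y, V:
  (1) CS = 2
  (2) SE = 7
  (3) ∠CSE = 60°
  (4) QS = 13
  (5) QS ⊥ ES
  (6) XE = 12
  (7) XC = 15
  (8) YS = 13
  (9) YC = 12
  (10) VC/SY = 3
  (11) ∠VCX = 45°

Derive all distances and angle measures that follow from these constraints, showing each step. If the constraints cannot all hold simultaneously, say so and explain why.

The constraints are consistent.

From the given relations:
  VC = 3·SY = 3·13 = 39

Step 1: From CS = 2, SE = 7, and ∠CSE = 60°, by the law of cosines:
  CE² = CS² + SE² - 2·CS·SE·cos(60°) = 4 + 49 - 14 = 39
  CE = √39

Step 2: From ES = 7, SQ = 13, and ∠ESQ = 90°, by the law of cosines:
  EQ² = ES² + SQ² - 2·ES·SQ·cos(90°) = 49 + 169 - 0 = 218
  EQ ≈ 14.76

Step 3: From XC = 15, CV = 39, and ∠XCV = 45°, by the law of cosines:
  XV² = XC² + CV² - 2·XC·CV·cos(45°) = 225 + 1521 - 827.3 = 918.7
  XV ≈ 30.31

Step 4: From CS = 2, CY = 12, SY = 13, by the inverse law of cosines:
  cos(∠SCY) = (CS² + CY² - SY²) / (2·CS·CY)
  ∠SCY = 115.94°

Step 5: From SC = 2, SY = 13, CY = 12, by the inverse law of cosines:
  cos(∠CSY) = (SC² + SY² - CY²) / (2·SC·SY)
  ∠CSY = 56.1°

Step 6: From YC = 12, YS = 13, CS = 2, by the inverse law of cosines:
  cos(∠CYS) = (YC² + YS² - CS²) / (2·YC·YS)
  ∠CYS = 7.95°

Step 7: From CE = √39, CS = 2, ES = 7, by the inverse law of cosines:
  cos(∠ECS) = (CE² + CS² - ES²) / (2·CE·CS)
  ∠ECS = 103.9°

Step 8: From CE = √39, CX = 15, EX = 12, by the inverse law of cosines:
  cos(∠ECX) = (CE² + CX² - EX²) / (2·CE·CX)
  ∠ECX = 50.17°

Step 9: From EC = √39, ES = 7, CS = 2, by the inverse law of cosines:
  cos(∠CES) = (EC² + ES² - CS²) / (2·EC·ES)
  ∠CES = 16.1°

Step 10: From EC = √39, EX = 12, CX = 15, by the inverse law of cosines:
  cos(∠CEX) = (EC² + EX² - CX²) / (2·EC·EX)
  ∠CEX = 106.27°

Step 11: From EQ = 14.76, ES = 7, QS = 13, by the inverse law of cosines:
  cos(∠QES) = (EQ² + ES² - QS²) / (2·EQ·ES)
  ∠QES = 61.7°

Step 12: From QE = 14.76, QS = 13, ES = 7, by the inverse law of cosines:
  cos(∠EQS) = (QE² + QS² - ES²) / (2·QE·QS)
  ∠EQS = 28.3°

Step 13: From XC = 15, XE = 12, CE = √39, by the inverse law of cosines:
  cos(∠CXE) = (XC² + XE² - CE²) / (2·XC·XE)
  ∠CXE = 23.56°

Step 14: From XC = 15, XV = 30.31, CV = 39, by the inverse law of cosines:
  cos(∠CXV) = (XC² + XV² - CV²) / (2·XC·XV)
  ∠CXV = 114.52°

Step 15: From VC = 39, VX = 30.31, CX = 15, by the inverse law of cosines:
  cos(∠CVX) = (VC² + VX² - CX²) / (2·VC·VX)
  ∠CVX = 20.48°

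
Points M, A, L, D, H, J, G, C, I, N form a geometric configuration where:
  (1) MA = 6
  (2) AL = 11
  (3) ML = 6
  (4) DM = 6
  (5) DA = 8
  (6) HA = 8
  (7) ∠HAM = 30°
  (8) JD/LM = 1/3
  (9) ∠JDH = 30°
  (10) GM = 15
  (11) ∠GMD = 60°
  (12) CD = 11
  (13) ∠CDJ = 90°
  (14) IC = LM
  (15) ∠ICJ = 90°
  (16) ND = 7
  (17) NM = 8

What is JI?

From the given relations: JD = 1/3·LM = 1/3·6 = 2; IC = LM = 6.
Step 1: By the law of cosines on triangle JDC: JC² = 2² + 11² − 2·2·11·cos(90°) = 125, so JC = 5·√5.
Step 2: By the law of cosines on triangle JCI: JI² = (5·√5)² + 6² − 2·5·√5·6·cos(90°) = 161, so JI = √161.

Therefore, the length of JI = √161.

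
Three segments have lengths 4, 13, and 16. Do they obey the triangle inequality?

Yes.
The triangle inequality requires that the sum of any two sides exceeds the third.
Here 4 + 13 = 17 > 16, so the condition is met.

Yes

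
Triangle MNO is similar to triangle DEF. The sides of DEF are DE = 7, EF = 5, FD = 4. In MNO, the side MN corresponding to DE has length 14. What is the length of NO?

k = 14/7 = 2. NO = 2 * 5 = 10.

10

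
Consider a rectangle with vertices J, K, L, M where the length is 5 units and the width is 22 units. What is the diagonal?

d = sqrt(5^2 + 22^2) = sqrt(509)

sqrt(509)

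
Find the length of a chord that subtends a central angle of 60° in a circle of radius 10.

Chord = 2(10) sin(30°) = 10

10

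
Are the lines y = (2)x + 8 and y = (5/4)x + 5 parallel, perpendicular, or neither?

Slope of line 1: m1 = 2
Slope of line 2: m2 = 5/4
m1 != m2 (2 != 5/4), so not parallel.
m1 * m2 = (2) * (5/4) = 5/2 != -1, so not perpendicular.
The lines are neither parallel nor perpendicular.

Neither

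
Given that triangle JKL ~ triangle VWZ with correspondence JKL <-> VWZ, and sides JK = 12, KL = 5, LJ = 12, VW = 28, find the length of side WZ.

k = 28/12 = 7/3. WZ = 7/3 * 5 = 35/3.

35/3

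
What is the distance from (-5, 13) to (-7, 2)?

d = sqrt((-7 - -5)^2 + (2 - 13)^2)
d = sqrt(-2^2 + -11^2)
d = sqrt(4 + 121)
d = sqrt(125) = 5*sqrt(5)

5*sqrt(5)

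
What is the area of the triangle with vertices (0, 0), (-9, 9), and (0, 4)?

Shoelace: Area = (1/2)|0(9-4) + -9(4-0) + 0(0-9)| = (1/2)(36) = 18

18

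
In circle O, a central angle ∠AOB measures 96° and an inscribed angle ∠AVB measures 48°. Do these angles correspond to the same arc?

By the inscribed angle theorem, if both angles subtend the same arc, the inscribed angle must be half the central angle.
Half of 96° = 48°, which equals the given inscribed angle of 48°.
Therefore, yes, they correspond to the same arc.

Yes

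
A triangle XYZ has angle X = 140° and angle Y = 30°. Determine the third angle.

Let angle Z = x. Then 140 + 30 + x = 180.
x = 180 - 170 = 10 degrees.

10 degrees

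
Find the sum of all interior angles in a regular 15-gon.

The sum of interior angles of an n-sided polygon is (n - 2) * 180.
For n = 15: (15 - 2) * 180 = 13 * 180 = 2340 degrees.

2340 degrees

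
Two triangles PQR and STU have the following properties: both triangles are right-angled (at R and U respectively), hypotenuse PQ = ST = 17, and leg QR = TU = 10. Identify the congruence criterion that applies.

The given information matches HL: The hypotenuse and one leg of two right triangles are equal (Hypotenuse-Leg).

HL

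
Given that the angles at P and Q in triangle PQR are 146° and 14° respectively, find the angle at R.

By the triangle angle sum property, the three interior angles of any triangle add up to 180°.
We know angle P = 146° and angle Q = 14°, so their sum is 160°.
Therefore angle R = 180° - 160° = 20°.

20 degrees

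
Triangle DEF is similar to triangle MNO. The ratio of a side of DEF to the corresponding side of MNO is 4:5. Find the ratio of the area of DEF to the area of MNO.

Area scales with the square of linear dimensions. If every length is multiplied by 4/5, then the area is multiplied by (4/5)^2 = 16/25.
The area ratio is 16:25.

16:25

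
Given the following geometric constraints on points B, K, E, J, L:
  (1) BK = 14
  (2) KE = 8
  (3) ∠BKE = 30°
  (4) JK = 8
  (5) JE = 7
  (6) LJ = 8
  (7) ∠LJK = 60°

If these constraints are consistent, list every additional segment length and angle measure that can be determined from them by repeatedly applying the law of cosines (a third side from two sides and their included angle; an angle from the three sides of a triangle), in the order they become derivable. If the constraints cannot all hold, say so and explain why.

The constraints are consistent. Derivable facts, in order:
After 1 step:
- BE ≈ 8.12
- KL = 8
- ∠EJK = 64.06°
- ∠EKJ = 51.89°
- ∠JEK = 64.06°
After 2 steps:
- ∠BEK = 120.51°
- ∠EBK = 29.49°
- ∠JKL = 60°
- ∠JLK = 60°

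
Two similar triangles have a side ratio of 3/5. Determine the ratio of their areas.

The ratio of areas of similar triangles equals the square of the side ratio.
Side ratio = 3:5
Area ratio = (3/5)^2 = 9/25 = 9:25

9:25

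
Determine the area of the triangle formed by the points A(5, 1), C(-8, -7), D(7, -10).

Using the Shoelace formula for a triangle:
Area = (1/2)|x0(y1 - y2) + x1(y2 - y0) + x2(y0 - y1)|
Area = (1/2)|5(-7 - -10) + -8(-10 - 1) + 7(1 - -7)|
Area = (1/2)|15 + 88 + 56|
Area = (1/2)|159|
Area = (1/2)(159)
Area = 159/2

159/2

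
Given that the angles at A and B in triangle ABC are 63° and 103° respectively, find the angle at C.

The interior angles sum to 180°: angle C = 180 - 63 - 103 = 14°.
The triangle is obtuse (angles 63°, 103°, 14°).

14 degrees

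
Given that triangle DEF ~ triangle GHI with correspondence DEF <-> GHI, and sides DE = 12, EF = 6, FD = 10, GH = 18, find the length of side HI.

k = 18/12 = 3/2. HI = 3/2 * 6 = 9.

9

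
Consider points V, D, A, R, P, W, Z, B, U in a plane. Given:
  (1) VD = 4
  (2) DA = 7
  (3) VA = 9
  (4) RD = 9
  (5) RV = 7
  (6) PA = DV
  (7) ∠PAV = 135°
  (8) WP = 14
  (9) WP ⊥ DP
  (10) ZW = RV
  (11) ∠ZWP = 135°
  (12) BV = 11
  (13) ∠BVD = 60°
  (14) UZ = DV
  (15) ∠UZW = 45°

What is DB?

Step 1: By the law of cosines on triangle DVB: DB² = 4² + 11² − 2·4·11·cos(60°) = 93, so DB = √93.

Therefore, the length of DB = √93.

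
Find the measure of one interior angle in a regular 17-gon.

Each interior angle of a regular n-gon is (n - 2) * 180 / n.
For n = 17: (17 - 2) * 180 / 17 = 2700/17 = 2700/17 degrees.

2700/17 degrees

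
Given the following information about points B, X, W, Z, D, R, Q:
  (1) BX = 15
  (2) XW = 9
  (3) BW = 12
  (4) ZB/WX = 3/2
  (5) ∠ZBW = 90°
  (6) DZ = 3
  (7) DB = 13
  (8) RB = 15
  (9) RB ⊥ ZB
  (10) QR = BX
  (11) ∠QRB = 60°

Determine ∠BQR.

From the given relations: QR = BX = 15.
Step 1: By the law of cosines on triangle QRB: QB² = 15² + 15² − 2·15·15·cos(60°) = 225, so QB = 15.
Step 2: By the inverse law of cosines on triangle BQR: cos(∠BQR) = (15² + 15² − 15²) / (2·15·15) = 225/450 = 0.5, so ∠BQR = 60°.

Therefore, the measure of angle ∠BQR = 60°.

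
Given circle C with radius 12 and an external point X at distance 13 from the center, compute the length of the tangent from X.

tangent = √(d² - r²) = √(13² - 12²) = √(169 - 144) = √25 = 5

5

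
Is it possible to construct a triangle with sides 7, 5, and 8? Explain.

Sort the sides: 5, 7, 8.
It suffices to check that the sum of the two smallest exceeds the largest:
5 + 7 = 12 > 8. ✓
Yes, a valid triangle can be formed.

Yes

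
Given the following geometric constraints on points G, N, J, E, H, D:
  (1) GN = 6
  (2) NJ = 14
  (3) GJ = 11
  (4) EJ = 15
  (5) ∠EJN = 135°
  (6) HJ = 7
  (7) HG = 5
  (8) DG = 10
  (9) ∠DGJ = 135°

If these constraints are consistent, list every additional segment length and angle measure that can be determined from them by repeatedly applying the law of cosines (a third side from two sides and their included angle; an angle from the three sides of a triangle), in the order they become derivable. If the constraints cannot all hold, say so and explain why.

The constraints are consistent. Derivable facts, in order:
After 1 step:
- JD ≈ 19.41
- NE ≈ 26.8
- ∠GHJ = 132.18°
- ∠GJH = 19.69°
- ∠GJN = 24.17°
- ∠GNJ = 48.65°
- ∠HGJ = 28.14°
- ∠JGN = 107.18°
After 2 steps:
- ∠DJG = 21.37°
- ∠ENJ = 23.32°
- ∠GDJ = 23.63°
- ∠JEN = 21.68°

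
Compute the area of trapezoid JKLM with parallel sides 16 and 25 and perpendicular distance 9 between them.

Area = (16 + 25) * 9 / 2 = 369 / 2 = 369/2

369/2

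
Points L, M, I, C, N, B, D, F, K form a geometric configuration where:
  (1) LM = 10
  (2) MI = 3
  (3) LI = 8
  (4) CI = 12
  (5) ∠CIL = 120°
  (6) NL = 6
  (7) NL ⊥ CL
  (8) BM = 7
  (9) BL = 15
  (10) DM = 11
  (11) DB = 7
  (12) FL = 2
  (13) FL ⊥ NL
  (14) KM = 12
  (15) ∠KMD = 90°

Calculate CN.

Step 1: By the law of cosines on triangle LIC: LC² = 8² + 12² − 2·8·12·cos(120°) = 304, so LC = 4·√19.
Step 2: By the law of cosines on triangle CLN: CN² = (4·√19)² + 6² − 2·4·√19·6·cos(90°) = 340, so CN = 2·√85.

Therefore, the length of CN = 2·√85.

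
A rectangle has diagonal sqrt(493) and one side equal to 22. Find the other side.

The diagonal of a rectangle forms a right triangle with the two sides.
Rearranging the Pythagorean theorem: missing side = sqrt(d^2 - known^2).
= sqrt(493 - 484) = sqrt(9) = 3.

3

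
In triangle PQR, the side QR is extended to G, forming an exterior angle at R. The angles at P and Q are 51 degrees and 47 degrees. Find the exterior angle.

Exterior angle = 51 + 47 = 98 degrees (exterior angle theorem).

98 degrees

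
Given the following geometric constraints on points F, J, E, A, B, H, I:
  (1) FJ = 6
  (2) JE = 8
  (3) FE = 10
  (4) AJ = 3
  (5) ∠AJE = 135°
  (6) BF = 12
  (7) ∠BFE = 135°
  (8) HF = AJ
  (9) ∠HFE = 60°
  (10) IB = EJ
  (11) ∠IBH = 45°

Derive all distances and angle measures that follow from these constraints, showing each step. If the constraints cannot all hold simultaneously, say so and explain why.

The constraints are consistent.

From the given relations:
  HF = AJ = 3
  IB = EJ = 8

Step 1: From EJ = 8, JA = 3, and ∠EJA = 135°, by the law of cosines:
  EA² = EJ² + JA² - 2·EJ·JA·cos(135°) = 64 + 9 + 33.94 = 106.9
  EA ≈ 10.34

Step 2: From EF = 10, FB = 12, and ∠EFB = 135°, by the law of cosines:
  EB² = EF² + FB² - 2·EF·FB·cos(135°) = 100 + 144 + 169.7 = 413.7
  EB ≈ 20.34

Step 3: From EF = 10, FH = 3, and ∠EFH = 60°, by the law of cosines:
  EH² = EF² + FH² - 2·EF·FH·cos(60°) = 100 + 9 - 30 = 79
  EH = √79

Step 4: From FE = 10, FJ = 6, EJ = 8, by the inverse law of cosines:
  cos(∠EFJ) = (FE² + FJ² - EJ²) / (2·FE·FJ)
  ∠EFJ = 53.13°

Step 5: From JE = 8, JF = 6, EF = 10, by the inverse law of cosines:
  cos(∠EJF) = (JE² + JF² - EF²) / (2·JE·JF)
  ∠EJF = 90°

Step 6: From EF = 10, EJ = 8, FJ = 6, by the inverse law of cosines:
  cos(∠FEJ) = (EF² + EJ² - FJ²) / (2·EF·EJ)
  ∠FEJ = 36.87°

Step 7: From EA = 10.34, EJ = 8, AJ = 3, by the inverse law of cosines:
  cos(∠AEJ) = (EA² + EJ² - AJ²) / (2·EA·EJ)
  ∠AEJ = 11.84°

Step 8: From EB = 20.34, EF = 10, BF = 12, by the inverse law of cosines:
  cos(∠BEF) = (EB² + EF² - BF²) / (2·EB·EF)
  ∠BEF = 24.66°

Step 9: From EF = 10, EH = √79, FH = 3, by the inverse law of cosines:
  cos(∠FEH) = (EF² + EH² - FH²) / (2·EF·EH)
  ∠FEH = 17°

Step 10: From AE = 10.34, AJ = 3, EJ = 8, by the inverse law of cosines:
  cos(∠EAJ) = (AE² + AJ² - EJ²) / (2·AE·AJ)
  ∠EAJ = 33.16°

Step 11: From BE = 20.34, BF = 12, EF = 10, by the inverse law of cosines:
  cos(∠EBF) = (BE² + BF² - EF²) / (2·BE·BF)
  ∠EBF = 20.34°

Step 12: From HE = √79, HF = 3, EF = 10, by the inverse law of cosines:
  cos(∠EHF) = (HE² + HF² - EF²) / (2·HE·HF)
  ∠EHF = 103°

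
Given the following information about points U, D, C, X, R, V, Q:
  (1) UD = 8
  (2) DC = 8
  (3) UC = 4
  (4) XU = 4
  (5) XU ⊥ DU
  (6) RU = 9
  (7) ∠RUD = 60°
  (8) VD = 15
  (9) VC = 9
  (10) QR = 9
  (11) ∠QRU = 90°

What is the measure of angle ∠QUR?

Step 1: By the law of cosines on triangle URQ: UQ² = 9² + 9² − 2·9·9·cos(90°) = 162, so UQ = 9·√2.
Step 2: By the inverse law of cosines on triangle QUR: cos(∠QUR) = ((9·√2)² + 9² − 9²) / (2·9·√2·9) = 162/229.1 = 0.7071, so ∠QUR = 45°.

Therefore, the measure of angle ∠QUR = 45°.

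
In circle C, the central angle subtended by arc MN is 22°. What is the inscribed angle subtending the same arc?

Inscribed angle = 22° / 2 = 11° (inscribed angle theorem).

11°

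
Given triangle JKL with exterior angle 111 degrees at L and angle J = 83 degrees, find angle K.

angle K = 111 - 83 = 28 degrees (exterior angle theorem).

28 degrees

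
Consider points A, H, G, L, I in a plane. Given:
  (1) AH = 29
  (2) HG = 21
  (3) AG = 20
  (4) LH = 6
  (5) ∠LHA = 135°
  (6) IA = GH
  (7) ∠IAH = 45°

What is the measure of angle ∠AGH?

Step 1: By the inverse law of cosines on triangle AGH: cos(∠AGH) = (20² + 21² − 29²) / (2·20·21) = 0/840 = 0, so ∠AGH = 90°.

Therefore, the measure of angle ∠AGH = 90°.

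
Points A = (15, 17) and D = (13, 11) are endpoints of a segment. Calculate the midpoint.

The midpoint is the average of the coordinates:
x: (15 + 13)/2 = 14
y: (17 + 11)/2 = 14
Midpoint = (14, 14)

(14, 14)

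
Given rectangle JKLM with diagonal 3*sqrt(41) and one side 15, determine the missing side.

Using the Pythagorean theorem: d^2 = a^2 + b^2
b^2 = d^2 - a^2
b^2 = 369 - 225
b^2 = 144
b = sqrt(144) = 12

12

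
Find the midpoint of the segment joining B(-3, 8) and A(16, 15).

The midpoint is the point halfway along the segment.
Move half the horizontal distance: -3 + (16 - -3)/2 = -3 + 19/2 = 13/2
Move half the vertical distance: 8 + (15 - 8)/2 = 8 + 7/2 = 23/2
Midpoint = (13/2, 23/2)

(13/2, 23/2)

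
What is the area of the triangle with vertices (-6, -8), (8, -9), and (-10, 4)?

The Shoelace formula computes the area from vertex coordinates by summing cross products.
For vertices (-6,-8), (8,-9), (-10,4):
Signed sum = -6*-9 - 8*-8 + 8*4 - -10*-9 + -10*-8 - -6*4
= 118 + -58 + 104 = 164
Area = (1/2)|164| = 82.

82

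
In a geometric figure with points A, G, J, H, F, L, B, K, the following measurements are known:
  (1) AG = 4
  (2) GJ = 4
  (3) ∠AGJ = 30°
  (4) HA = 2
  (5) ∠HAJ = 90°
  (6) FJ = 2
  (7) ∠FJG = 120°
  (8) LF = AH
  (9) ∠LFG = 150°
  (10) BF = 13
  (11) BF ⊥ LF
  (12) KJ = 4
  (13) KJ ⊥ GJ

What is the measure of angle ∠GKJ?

Step 1: By the law of cosines on triangle KJG: KG² = 4² + 4² − 2·4·4·cos(90°) = 32, so KG = 4·√2.
Step 2: By the inverse law of cosines on triangle GKJ: cos(∠GKJ) = ((4·√2)² + 4² − 4²) / (2·4·√2·4) = 32/45.25 = 0.7071, so ∠GKJ = 45°.

Therefore, the measure of angle ∠GKJ = 45°.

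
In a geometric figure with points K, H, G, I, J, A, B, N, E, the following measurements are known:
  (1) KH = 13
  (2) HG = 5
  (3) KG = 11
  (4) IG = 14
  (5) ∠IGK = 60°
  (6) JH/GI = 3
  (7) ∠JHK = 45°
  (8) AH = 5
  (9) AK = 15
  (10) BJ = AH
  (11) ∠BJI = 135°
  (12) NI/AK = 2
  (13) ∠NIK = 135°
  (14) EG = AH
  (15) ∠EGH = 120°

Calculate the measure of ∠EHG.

From the given relations: EG = AH = 5.
Step 1: By the law of cosines on triangle HGE: HE² = 5² + 5² − 2·5·5·cos(120°) = 75, so HE = 5·√3.
Step 2: By the inverse law of cosines on triangle EHG: cos(∠EHG) = ((5·√3)² + 5² − 5²) / (2·5·√3·5) = 75/86.6 = 0.866, so ∠EHG = 30°.

Therefore, the measure of angle ∠EHG = 30°.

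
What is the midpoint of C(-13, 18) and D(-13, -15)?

The midpoint is the point halfway along the segment.
Move half the horizontal distance: -13 + (-13 - -13)/2 = -13 + 0/2 = -13
Move half the vertical distance: 18 + (-15 - 18)/2 = 18 + -33/2 = 3/2
Midpoint = (-13, 3/2)

(-13, 3/2)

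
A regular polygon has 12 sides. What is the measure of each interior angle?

Each interior angle of a regular n-gon is (n - 2) * 180 / n.
For n = 12: (12 - 2) * 180 / 12 = 1800/12 = 150 degrees.

150 degrees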